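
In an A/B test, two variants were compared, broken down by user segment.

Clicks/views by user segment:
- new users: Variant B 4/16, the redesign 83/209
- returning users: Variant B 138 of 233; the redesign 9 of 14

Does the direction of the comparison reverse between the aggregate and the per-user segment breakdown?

New users: Variant B 4/16 = 25.0%, the redesign 83/209 = 39.7% → the redesign
Returning users: Variant B 138/233 = 59.2%, the redesign 9/14 = 64.3% → the redesign
Overall: Variant B 142/249 = 57.0%, the redesign 92/223 = 41.3% → Variant B
The redesign wins each user group but Variant B wins overall — the comparison reverses. The redesign's views skew toward new users, which has a lower base rate.

Yes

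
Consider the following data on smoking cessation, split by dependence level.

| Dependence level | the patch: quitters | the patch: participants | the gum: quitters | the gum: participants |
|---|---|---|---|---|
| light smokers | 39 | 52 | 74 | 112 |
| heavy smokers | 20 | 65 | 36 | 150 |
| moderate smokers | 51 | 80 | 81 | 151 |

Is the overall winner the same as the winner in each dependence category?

Light smokers: the patch 39/52 = 75.0%, the gum 74/112 = 66.1% → the patch
Heavy smokers: the patch 20/65 = 30.8%, the gum 36/150 = 24.0% → the patch
Moderate smokers: the patch 51/80 = 63.8%, the gum 81/151 = 53.6% → the patch
Overall: the patch 110/197 = 55.8%, the gum 191/413 = 46.2% → the patch
The patch wins overall and in every dependence group — no reversal.

Yes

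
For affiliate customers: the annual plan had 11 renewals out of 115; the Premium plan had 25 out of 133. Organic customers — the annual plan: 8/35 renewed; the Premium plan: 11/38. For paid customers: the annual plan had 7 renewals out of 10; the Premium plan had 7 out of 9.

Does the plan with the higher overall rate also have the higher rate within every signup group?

Yes

Affiliate: the annual plan 11/115 = 9.6%, the Premium plan 25/133 = 18.8% → the Premium plan
Organic: the annual plan 8/35 = 22.9%, the Premium plan 11/38 = 28.9% → the Premium plan
Paid: the annual plan 7/10 = 70.0%, the Premium plan 7/9 = 77.8% → the Premium plan
Overall: the annual plan 26/160 = 16.2%, the Premium plan 43/180 = 23.9% → the Premium plan
The Premium plan wins overall and in every signup group — no reversal.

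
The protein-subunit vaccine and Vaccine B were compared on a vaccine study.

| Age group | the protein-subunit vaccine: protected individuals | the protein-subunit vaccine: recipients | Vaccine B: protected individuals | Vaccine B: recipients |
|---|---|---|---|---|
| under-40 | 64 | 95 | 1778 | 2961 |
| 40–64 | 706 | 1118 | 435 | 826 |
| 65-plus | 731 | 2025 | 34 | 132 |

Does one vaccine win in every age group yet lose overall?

Under-40: the protein-subunit vaccine 64/95 = 67.4%, Vaccine B 1778/2961 = 60.0% → the protein-subunit vaccine
40–64: the protein-subunit vaccine 706/1118 = 63.1%, Vaccine B 435/826 = 52.7% → the protein-subunit vaccine
65-plus: the protein-subunit vaccine 731/2025 = 36.1%, Vaccine B 34/132 = 25.8% → the protein-subunit vaccine
Overall: the protein-subunit vaccine 1501/3238 = 46.4%, Vaccine B 2247/3919 = 57.3% → Vaccine B
The protein-subunit vaccine wins each age group but Vaccine B wins overall — the comparison reverses. The protein-subunit vaccine's recipients skew toward 65-plus, which has a lower base rate.

Yes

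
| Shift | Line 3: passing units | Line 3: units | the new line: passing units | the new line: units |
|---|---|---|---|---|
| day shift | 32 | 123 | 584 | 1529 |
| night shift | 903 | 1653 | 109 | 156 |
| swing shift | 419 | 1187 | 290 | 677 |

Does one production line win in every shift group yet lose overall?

Yes

Day shift: Line 3 32/123 = 26.0%, the new line 584/1529 = 38.2% → the new line
Night shift: Line 3 903/1653 = 54.6%, the new line 109/156 = 69.9% → the new line
Swing shift: Line 3 419/1187 = 35.3%, the new line 290/677 = 42.8% → the new line
Overall: Line 3 1354/2963 = 45.7%, the new line 983/2362 = 41.6% → Line 3
The new line wins each shift group but Line 3 wins overall — the comparison reverses. The new line's units skew toward day shift, which has a lower base rate.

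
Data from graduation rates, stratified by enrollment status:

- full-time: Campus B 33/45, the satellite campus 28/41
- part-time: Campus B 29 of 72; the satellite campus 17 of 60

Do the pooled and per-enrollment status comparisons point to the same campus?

Full-time: Campus B 33/45 = 73.3%, the satellite campus 28/41 = 68.3% → Campus B
Part-time: Campus B 29/72 = 40.3%, the satellite campus 17/60 = 28.3% → Campus B
Overall: Campus B 62/117 = 53.0%, the satellite campus 45/101 = 44.6% → Campus B
Campus B wins overall and in every enrollment group — no reversal.

Yes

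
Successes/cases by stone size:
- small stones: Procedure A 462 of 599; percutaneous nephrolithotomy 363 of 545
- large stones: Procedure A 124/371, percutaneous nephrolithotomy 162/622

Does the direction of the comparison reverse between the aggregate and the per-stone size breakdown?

Small stones: Procedure A 462/599 = 77.1%, percutaneous nephrolithotomy 363/545 = 66.6% → Procedure A
Large stones: Procedure A 124/371 = 33.4%, percutaneous nephrolithotomy 162/622 = 26.0% → Procedure A
Overall: Procedure A 586/970 = 60.4%, percutaneous nephrolithotomy 525/1167 = 45.0% → Procedure A
Procedure A wins overall and in every stone group — no reversal.

No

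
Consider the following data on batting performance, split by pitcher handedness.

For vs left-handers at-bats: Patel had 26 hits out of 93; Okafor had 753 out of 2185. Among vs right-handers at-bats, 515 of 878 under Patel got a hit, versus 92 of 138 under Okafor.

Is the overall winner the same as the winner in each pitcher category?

No

Vs left-handers: Patel 26/93 = 28.0%, Okafor 753/2185 = 34.5% → Okafor
Vs right-handers: Patel 515/878 = 58.7%, Okafor 92/138 = 66.7% → Okafor
Overall: Patel 541/971 = 55.7%, Okafor 845/2323 = 36.4% → Patel
Okafor wins each pitcher group but Patel wins overall — the comparison reverses. Okafor's at-bats skew toward vs left-handers, which has a lower base rate.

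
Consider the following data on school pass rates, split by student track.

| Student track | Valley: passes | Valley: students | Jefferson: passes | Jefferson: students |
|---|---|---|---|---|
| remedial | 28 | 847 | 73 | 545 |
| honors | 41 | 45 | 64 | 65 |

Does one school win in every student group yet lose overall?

No

Remedial: Valley 28/847 = 3.3%, Jefferson 73/545 = 13.4% → Jefferson
Honors: Valley 41/45 = 91.1%, Jefferson 64/65 = 98.5% → Jefferson
Overall: Valley 69/892 = 7.7%, Jefferson 137/610 = 22.5% → Jefferson
Jefferson wins overall and in every student group — no reversal.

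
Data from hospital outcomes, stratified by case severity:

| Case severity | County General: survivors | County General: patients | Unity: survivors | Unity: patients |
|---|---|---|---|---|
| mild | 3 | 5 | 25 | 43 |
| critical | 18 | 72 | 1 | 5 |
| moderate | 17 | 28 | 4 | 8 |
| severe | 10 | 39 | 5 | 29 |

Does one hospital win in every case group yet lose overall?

Mild: County General 3/5 = 60.0%, Unity 25/43 = 58.1% → County General
Critical: County General 18/72 = 25.0%, Unity 1/5 = 20.0% → County General
Moderate: County General 17/28 = 60.7%, Unity 4/8 = 50.0% → County General
Severe: County General 10/39 = 25.6%, Unity 5/29 = 17.2% → County General
Overall: County General 48/144 = 33.3%, Unity 35/85 = 41.2% → Unity
County General wins each case group but Unity wins overall — the comparison reverses. County General's patients skew toward critical, which has a lower base rate.

Yes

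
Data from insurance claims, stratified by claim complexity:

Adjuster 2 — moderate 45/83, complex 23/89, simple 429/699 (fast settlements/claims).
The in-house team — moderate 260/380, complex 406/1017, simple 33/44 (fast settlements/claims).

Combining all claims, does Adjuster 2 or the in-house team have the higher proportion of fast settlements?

Adjuster 2

Moderate: Adjuster 2 45/83 = 54.2%, the in-house team 260/380 = 68.4% → the in-house team
Complex: Adjuster 2 23/89 = 25.8%, the in-house team 406/1017 = 39.9% → the in-house team
Simple: Adjuster 2 429/699 = 61.4%, the in-house team 33/44 = 75.0% → the in-house team
Overall: Adjuster 2 497/871 = 57.1%, the in-house team 699/1441 = 48.5% → Adjuster 2
(The in-house team wins every claim group but Adjuster 2 wins overall — the in-house team's claims skew toward the low-rate complex group.)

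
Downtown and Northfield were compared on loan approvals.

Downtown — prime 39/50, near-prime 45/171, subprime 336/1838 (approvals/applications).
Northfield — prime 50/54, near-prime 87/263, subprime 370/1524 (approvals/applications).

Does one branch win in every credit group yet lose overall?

No

Prime: Downtown 39/50 = 78.0%, Northfield 50/54 = 92.6% → Northfield
Near-prime: Downtown 45/171 = 26.3%, Northfield 87/263 = 33.1% → Northfield
Subprime: Downtown 336/1838 = 18.3%, Northfield 370/1524 = 24.3% → Northfield
Overall: Downtown 420/2059 = 20.4%, Northfield 507/1841 = 27.5% → Northfield
Northfield wins overall and in every credit group — no reversal.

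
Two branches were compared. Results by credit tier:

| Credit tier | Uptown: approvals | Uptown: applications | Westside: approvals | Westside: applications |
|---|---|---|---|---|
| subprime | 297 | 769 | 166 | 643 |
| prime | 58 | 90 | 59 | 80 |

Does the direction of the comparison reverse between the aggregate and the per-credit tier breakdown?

No

Subprime: Uptown 297/769 = 38.6%, Westside 166/643 = 25.8% → Uptown
Prime: Uptown 58/90 = 64.4%, Westside 59/80 = 73.8% → Westside
Overall: Uptown 355/859 = 41.3%, Westside 225/723 = 31.1% → Uptown
Neither sweeps: Uptown wins 1 of 2 groups, Westside wins 1. Uptown wins overall but not every group — no Simpson reversal.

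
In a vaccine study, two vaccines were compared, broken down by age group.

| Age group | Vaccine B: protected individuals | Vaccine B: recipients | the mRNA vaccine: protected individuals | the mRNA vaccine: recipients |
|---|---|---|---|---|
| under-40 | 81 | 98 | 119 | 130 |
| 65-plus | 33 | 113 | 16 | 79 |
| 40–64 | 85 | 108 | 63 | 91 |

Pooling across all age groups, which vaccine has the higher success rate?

Under-40: Vaccine B 81/98 = 82.7%, the mRNA vaccine 119/130 = 91.5% → the mRNA vaccine
65-plus: Vaccine B 33/113 = 29.2%, the mRNA vaccine 16/79 = 20.3% → Vaccine B
40–64: Vaccine B 85/108 = 78.7%, the mRNA vaccine 63/91 = 69.2% → Vaccine B
Overall: Vaccine B 199/319 = 62.4%, the mRNA vaccine 198/300 = 66.0% → the mRNA vaccine
(Neither sweeps every age group, but the mRNA vaccine has the higher pooled rate.)

the mRNA vaccine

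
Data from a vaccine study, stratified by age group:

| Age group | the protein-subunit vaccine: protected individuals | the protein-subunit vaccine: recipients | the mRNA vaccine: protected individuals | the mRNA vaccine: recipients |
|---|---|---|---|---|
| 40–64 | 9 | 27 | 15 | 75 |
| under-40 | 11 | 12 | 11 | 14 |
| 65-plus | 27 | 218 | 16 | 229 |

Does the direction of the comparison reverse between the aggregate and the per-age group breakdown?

No

40–64: the protein-subunit vaccine 9/27 = 33.3%, the mRNA vaccine 15/75 = 20.0% → the protein-subunit vaccine
Under-40: the protein-subunit vaccine 11/12 = 91.7%, the mRNA vaccine 11/14 = 78.6% → the protein-subunit vaccine
65-plus: the protein-subunit vaccine 27/218 = 12.4%, the mRNA vaccine 16/229 = 7.0% → the protein-subunit vaccine
Overall: the protein-subunit vaccine 47/257 = 18.3%, the mRNA vaccine 42/318 = 13.2% → the protein-subunit vaccine
The protein-subunit vaccine wins overall and in every age group — no reversal.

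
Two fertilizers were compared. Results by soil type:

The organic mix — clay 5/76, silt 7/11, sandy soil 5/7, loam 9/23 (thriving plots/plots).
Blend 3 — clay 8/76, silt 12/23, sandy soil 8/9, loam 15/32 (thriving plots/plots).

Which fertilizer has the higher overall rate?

Blend 3

Clay: the organic mix 5/76 = 6.6%, Blend 3 8/76 = 10.5% → Blend 3
Silt: the organic mix 7/11 = 63.6%, Blend 3 12/23 = 52.2% → the organic mix
Sandy soil: the organic mix 5/7 = 71.4%, Blend 3 8/9 = 88.9% → Blend 3
Loam: the organic mix 9/23 = 39.1%, Blend 3 15/32 = 46.9% → Blend 3
Overall: the organic mix 26/117 = 22.2%, Blend 3 43/140 = 30.7% → Blend 3
(Neither sweeps every soil group, but Blend 3 has the higher pooled rate.)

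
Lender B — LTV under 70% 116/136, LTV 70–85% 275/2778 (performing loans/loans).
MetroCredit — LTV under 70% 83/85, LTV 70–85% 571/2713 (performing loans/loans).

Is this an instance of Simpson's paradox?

LTV under 70%: Lender B 116/136 = 85.3%, MetroCredit 83/85 = 97.6% → MetroCredit
LTV 70–85%: Lender B 275/2778 = 9.9%, MetroCredit 571/2713 = 21.0% → MetroCredit
Overall: Lender B 391/2914 = 13.4%, MetroCredit 654/2798 = 23.4% → MetroCredit
MetroCredit wins overall and in every loan-to-value group — no reversal.

No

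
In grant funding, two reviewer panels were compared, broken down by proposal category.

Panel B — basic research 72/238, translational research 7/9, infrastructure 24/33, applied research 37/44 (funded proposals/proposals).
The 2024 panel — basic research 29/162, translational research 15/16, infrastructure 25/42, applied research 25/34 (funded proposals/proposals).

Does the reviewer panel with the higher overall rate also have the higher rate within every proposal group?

Basic research: Panel B 72/238 = 30.3%, the 2024 panel 29/162 = 17.9% → Panel B
Translational research: Panel B 7/9 = 77.8%, the 2024 panel 15/16 = 93.8% → the 2024 panel
Infrastructure: Panel B 24/33 = 72.7%, the 2024 panel 25/42 = 59.5% → Panel B
Applied research: Panel B 37/44 = 84.1%, the 2024 panel 25/34 = 73.5% → Panel B
Overall: Panel B 140/324 = 43.2%, the 2024 panel 94/254 = 37.0% → Panel B
Neither sweeps: Panel B wins 3 of 4 groups, the 2024 panel wins 1. Panel B wins overall but not every group — no Simpson reversal.

No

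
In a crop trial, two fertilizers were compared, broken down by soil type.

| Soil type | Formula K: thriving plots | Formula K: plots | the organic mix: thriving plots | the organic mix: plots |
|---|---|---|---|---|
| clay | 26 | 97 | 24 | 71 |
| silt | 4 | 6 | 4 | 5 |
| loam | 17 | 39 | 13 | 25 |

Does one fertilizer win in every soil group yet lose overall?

Clay: Formula K 26/97 = 26.8%, the organic mix 24/71 = 33.8% → the organic mix
Silt: Formula K 4/6 = 66.7%, the organic mix 4/5 = 80.0% → the organic mix
Loam: Formula K 17/39 = 43.6%, the organic mix 13/25 = 52.0% → the organic mix
Overall: Formula K 47/142 = 33.1%, the organic mix 41/101 = 40.6% → the organic mix
The organic mix wins overall and in every soil group — no reversal.

No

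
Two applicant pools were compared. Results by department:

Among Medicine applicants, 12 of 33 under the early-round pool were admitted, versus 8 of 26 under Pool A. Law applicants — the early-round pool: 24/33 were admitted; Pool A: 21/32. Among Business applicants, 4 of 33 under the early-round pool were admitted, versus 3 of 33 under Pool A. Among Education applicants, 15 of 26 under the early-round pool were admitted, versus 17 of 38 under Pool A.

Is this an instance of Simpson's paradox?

No

Medicine: the early-round pool 12/33 = 36.4%, Pool A 8/26 = 30.8% → the early-round pool
Law: the early-round pool 24/33 = 72.7%, Pool A 21/32 = 65.6% → the early-round pool
Business: the early-round pool 4/33 = 12.1%, Pool A 3/33 = 9.1% → the early-round pool
Education: the early-round pool 15/26 = 57.7%, Pool A 17/38 = 44.7% → the early-round pool
Overall: the early-round pool 55/125 = 44.0%, Pool A 49/129 = 38.0% → the early-round pool
The early-round pool wins overall and in every department group — no reversal.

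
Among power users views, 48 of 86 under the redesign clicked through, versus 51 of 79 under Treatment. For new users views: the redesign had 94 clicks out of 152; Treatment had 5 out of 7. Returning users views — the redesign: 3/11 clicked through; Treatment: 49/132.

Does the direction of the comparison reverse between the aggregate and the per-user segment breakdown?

Power users: the redesign 48/86 = 55.8%, Treatment 51/79 = 64.6% → Treatment
New users: the redesign 94/152 = 61.8%, Treatment 5/7 = 71.4% → Treatment
Returning users: the redesign 3/11 = 27.3%, Treatment 49/132 = 37.1% → Treatment
Overall: the redesign 145/249 = 58.2%, Treatment 105/218 = 48.2% → the redesign
Treatment wins each user group but the redesign wins overall — the comparison reverses. Treatment's views skew toward returning users, which has a lower base rate.

Yes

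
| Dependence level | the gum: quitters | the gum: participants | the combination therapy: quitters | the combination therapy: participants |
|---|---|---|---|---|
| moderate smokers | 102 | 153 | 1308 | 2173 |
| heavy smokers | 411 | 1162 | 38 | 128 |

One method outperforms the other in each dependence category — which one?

Moderate smokers: the gum 102/153 = 66.7%, the combination therapy 1308/2173 = 60.2% → the gum
Heavy smokers: the gum 411/1162 = 35.4%, the combination therapy 38/128 = 29.7% → the gum
The gum has the higher rate in both groups.

the gum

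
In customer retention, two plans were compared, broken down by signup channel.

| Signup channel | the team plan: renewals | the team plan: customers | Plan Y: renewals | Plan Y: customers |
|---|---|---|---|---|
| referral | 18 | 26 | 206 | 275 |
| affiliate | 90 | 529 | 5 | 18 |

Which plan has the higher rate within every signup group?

Plan Y

Referral: the team plan 18/26 = 69.2%, Plan Y 206/275 = 74.9% → Plan Y
Affiliate: the team plan 90/529 = 17.0%, Plan Y 5/18 = 27.8% → Plan Y
Plan Y has the higher rate in both groups.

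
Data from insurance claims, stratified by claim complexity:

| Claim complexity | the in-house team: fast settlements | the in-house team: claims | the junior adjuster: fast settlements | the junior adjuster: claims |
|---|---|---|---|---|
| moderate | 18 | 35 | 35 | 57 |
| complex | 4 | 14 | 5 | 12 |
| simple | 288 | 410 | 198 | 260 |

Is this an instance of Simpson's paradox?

Moderate: the in-house team 18/35 = 51.4%, the junior adjuster 35/57 = 61.4% → the junior adjuster
Complex: the in-house team 4/14 = 28.6%, the junior adjuster 5/12 = 41.7% → the junior adjuster
Simple: the in-house team 288/410 = 70.2%, the junior adjuster 198/260 = 76.2% → the junior adjuster
Overall: the in-house team 310/459 = 67.5%, the junior adjuster 238/329 = 72.3% → the junior adjuster
The junior adjuster wins overall and in every claim group — no reversal.

No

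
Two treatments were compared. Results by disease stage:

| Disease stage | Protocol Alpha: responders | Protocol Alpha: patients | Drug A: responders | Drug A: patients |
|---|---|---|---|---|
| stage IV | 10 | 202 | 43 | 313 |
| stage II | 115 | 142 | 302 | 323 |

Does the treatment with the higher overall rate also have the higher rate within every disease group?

Yes

Stage IV: Protocol Alpha 10/202 = 5.0%, Drug A 43/313 = 13.7% → Drug A
Stage II: Protocol Alpha 115/142 = 81.0%, Drug A 302/323 = 93.5% → Drug A
Overall: Protocol Alpha 125/344 = 36.3%, Drug A 345/636 = 54.2% → Drug A
Drug A wins overall and in every disease group — no reversal.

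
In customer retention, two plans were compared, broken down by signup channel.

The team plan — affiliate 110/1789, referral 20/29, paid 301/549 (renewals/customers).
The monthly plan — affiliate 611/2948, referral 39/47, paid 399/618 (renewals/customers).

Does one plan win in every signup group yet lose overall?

No

Affiliate: the team plan 110/1789 = 6.1%, the monthly plan 611/2948 = 20.7% → the monthly plan
Referral: the team plan 20/29 = 69.0%, the monthly plan 39/47 = 83.0% → the monthly plan
Paid: the team plan 301/549 = 54.8%, the monthly plan 399/618 = 64.6% → the monthly plan
Overall: the team plan 431/2367 = 18.2%, the monthly plan 1049/3613 = 29.0% → the monthly plan
The monthly plan wins overall and in every signup group — no reversal.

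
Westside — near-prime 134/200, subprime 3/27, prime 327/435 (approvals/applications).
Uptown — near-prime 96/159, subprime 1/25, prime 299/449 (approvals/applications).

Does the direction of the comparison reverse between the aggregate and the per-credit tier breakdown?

Near-prime: Westside 134/200 = 67.0%, Uptown 96/159 = 60.4% → Westside
Subprime: Westside 3/27 = 11.1%, Uptown 1/25 = 4.0% → Westside
Prime: Westside 327/435 = 75.2%, Uptown 299/449 = 66.6% → Westside
Overall: Westside 464/662 = 70.1%, Uptown 396/633 = 62.6% → Westside
Westside wins overall and in every credit group — no reversal.

No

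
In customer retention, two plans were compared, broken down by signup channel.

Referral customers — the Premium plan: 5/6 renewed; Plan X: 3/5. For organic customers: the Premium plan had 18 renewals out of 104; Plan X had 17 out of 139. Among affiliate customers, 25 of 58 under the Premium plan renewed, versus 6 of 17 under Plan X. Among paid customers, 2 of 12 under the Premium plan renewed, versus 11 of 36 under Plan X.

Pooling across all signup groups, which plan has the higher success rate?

Referral: the Premium plan 5/6 = 83.3%, Plan X 3/5 = 60.0% → the Premium plan
Organic: the Premium plan 18/104 = 17.3%, Plan X 17/139 = 12.2% → the Premium plan
Affiliate: the Premium plan 25/58 = 43.1%, Plan X 6/17 = 35.3% → the Premium plan
Paid: the Premium plan 2/12 = 16.7%, Plan X 11/36 = 30.6% → Plan X
Overall: the Premium plan 50/180 = 27.8%, Plan X 37/197 = 18.8% → the Premium plan
(Neither sweeps every signup group, but the Premium plan has the higher pooled rate.)

the Premium plan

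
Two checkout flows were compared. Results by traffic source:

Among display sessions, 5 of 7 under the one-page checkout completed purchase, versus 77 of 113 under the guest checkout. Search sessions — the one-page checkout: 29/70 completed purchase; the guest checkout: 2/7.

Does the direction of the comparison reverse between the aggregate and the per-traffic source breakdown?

Display: the one-page checkout 5/7 = 71.4%, the guest checkout 77/113 = 68.1% → the one-page checkout
Search: the one-page checkout 29/70 = 41.4%, the guest checkout 2/7 = 28.6% → the one-page checkout
Overall: the one-page checkout 34/77 = 44.2%, the guest checkout 79/120 = 65.8% → the guest checkout
The one-page checkout wins each traffic group but the guest checkout wins overall — the comparison reverses. The one-page checkout's sessions skew toward search, which has a lower base rate.

Yes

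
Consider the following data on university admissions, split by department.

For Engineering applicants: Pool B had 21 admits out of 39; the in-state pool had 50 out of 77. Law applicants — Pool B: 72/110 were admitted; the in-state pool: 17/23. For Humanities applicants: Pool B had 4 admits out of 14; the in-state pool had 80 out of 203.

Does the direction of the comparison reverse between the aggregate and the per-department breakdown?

Yes

Engineering: Pool B 21/39 = 53.8%, the in-state pool 50/77 = 64.9% → the in-state pool
Law: Pool B 72/110 = 65.5%, the in-state pool 17/23 = 73.9% → the in-state pool
Humanities: Pool B 4/14 = 28.6%, the in-state pool 80/203 = 39.4% → the in-state pool
Overall: Pool B 97/163 = 59.5%, the in-state pool 147/303 = 48.5% → Pool B
The in-state pool wins each department group but Pool B wins overall — the comparison reverses. The in-state pool's applicants skew toward Humanities, which has a lower base rate.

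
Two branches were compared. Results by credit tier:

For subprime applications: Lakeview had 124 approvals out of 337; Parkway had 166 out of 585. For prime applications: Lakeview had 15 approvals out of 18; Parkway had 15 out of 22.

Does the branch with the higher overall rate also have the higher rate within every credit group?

Subprime: Lakeview 124/337 = 36.8%, Parkway 166/585 = 28.4% → Lakeview
Prime: Lakeview 15/18 = 83.3%, Parkway 15/22 = 68.2% → Lakeview
Overall: Lakeview 139/355 = 39.2%, Parkway 181/607 = 29.8% → Lakeview
Lakeview wins overall and in every credit group — no reversal.

Yes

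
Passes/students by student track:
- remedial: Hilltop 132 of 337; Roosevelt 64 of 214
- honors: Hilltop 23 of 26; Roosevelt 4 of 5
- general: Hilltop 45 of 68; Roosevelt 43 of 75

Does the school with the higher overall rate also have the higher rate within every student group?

Remedial: Hilltop 132/337 = 39.2%, Roosevelt 64/214 = 29.9% → Hilltop
Honors: Hilltop 23/26 = 88.5%, Roosevelt 4/5 = 80.0% → Hilltop
General: Hilltop 45/68 = 66.2%, Roosevelt 43/75 = 57.3% → Hilltop
Overall: Hilltop 200/431 = 46.4%, Roosevelt 111/294 = 37.8% → Hilltop
Hilltop wins overall and in every student group — no reversal.

Yes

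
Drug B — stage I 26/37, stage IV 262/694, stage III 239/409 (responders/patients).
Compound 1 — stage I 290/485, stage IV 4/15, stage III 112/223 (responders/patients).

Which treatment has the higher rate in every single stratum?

Stage I: Drug B 26/37 = 70.3%, Compound 1 290/485 = 59.8% → Drug B
Stage IV: Drug B 262/694 = 37.8%, Compound 1 4/15 = 26.7% → Drug B
Stage III: Drug B 239/409 = 58.4%, Compound 1 112/223 = 50.2% → Drug B
Drug B has the higher rate in all 3 groups.

Drug B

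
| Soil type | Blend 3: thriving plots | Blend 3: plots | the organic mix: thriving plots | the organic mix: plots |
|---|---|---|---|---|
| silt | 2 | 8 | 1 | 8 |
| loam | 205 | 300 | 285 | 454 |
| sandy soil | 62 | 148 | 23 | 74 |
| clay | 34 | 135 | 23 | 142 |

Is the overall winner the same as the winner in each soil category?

Silt: Blend 3 2/8 = 25.0%, the organic mix 1/8 = 12.5% → Blend 3
Loam: Blend 3 205/300 = 68.3%, the organic mix 285/454 = 62.8% → Blend 3
Sandy soil: Blend 3 62/148 = 41.9%, the organic mix 23/74 = 31.1% → Blend 3
Clay: Blend 3 34/135 = 25.2%, the organic mix 23/142 = 16.2% → Blend 3
Overall: Blend 3 303/591 = 51.3%, the organic mix 332/678 = 49.0% → Blend 3
Blend 3 wins overall and in every soil group — no reversal.

Yes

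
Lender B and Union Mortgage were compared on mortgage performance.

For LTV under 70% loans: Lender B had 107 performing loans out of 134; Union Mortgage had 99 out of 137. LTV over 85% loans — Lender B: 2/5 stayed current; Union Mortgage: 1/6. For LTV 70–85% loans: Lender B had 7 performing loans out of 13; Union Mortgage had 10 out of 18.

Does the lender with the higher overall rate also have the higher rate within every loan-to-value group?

LTV under 70%: Lender B 107/134 = 79.9%, Union Mortgage 99/137 = 72.3% → Lender B
LTV over 85%: Lender B 2/5 = 40.0%, Union Mortgage 1/6 = 16.7% → Lender B
LTV 70–85%: Lender B 7/13 = 53.8%, Union Mortgage 10/18 = 55.6% → Union Mortgage
Overall: Lender B 116/152 = 76.3%, Union Mortgage 110/161 = 68.3% → Lender B
Neither sweeps: Lender B wins 2 of 3 groups, Union Mortgage wins 1. Lender B wins overall but not every group — no Simpson reversal.

No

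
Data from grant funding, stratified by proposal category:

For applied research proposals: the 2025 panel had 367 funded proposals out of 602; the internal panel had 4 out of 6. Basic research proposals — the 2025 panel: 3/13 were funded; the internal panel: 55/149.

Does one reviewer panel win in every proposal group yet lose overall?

Yes

Applied research: the 2025 panel 367/602 = 61.0%, the internal panel 4/6 = 66.7% → the internal panel
Basic research: the 2025 panel 3/13 = 23.1%, the internal panel 55/149 = 36.9% → the internal panel
Overall: the 2025 panel 370/615 = 60.2%, the internal panel 59/155 = 38.1% → the 2025 panel
The internal panel wins each proposal group but the 2025 panel wins overall — the comparison reverses. The internal panel's proposals skew toward basic research, which has a lower base rate.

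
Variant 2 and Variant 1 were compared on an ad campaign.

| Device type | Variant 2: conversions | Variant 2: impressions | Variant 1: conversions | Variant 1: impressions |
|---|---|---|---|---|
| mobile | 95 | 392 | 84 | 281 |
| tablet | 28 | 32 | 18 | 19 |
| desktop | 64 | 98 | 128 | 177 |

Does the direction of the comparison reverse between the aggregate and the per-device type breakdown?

No

Mobile: Variant 2 95/392 = 24.2%, Variant 1 84/281 = 29.9% → Variant 1
Tablet: Variant 2 28/32 = 87.5%, Variant 1 18/19 = 94.7% → Variant 1
Desktop: Variant 2 64/98 = 65.3%, Variant 1 128/177 = 72.3% → Variant 1
Overall: Variant 2 187/522 = 35.8%, Variant 1 230/477 = 48.2% → Variant 1
Variant 1 wins overall and in every device group — no reversal.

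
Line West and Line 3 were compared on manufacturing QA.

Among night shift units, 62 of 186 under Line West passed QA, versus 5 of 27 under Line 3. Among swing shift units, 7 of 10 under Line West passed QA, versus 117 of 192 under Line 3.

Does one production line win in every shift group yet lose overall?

Night shift: Line West 62/186 = 33.3%, Line 3 5/27 = 18.5% → Line West
Swing shift: Line West 7/10 = 70.0%, Line 3 117/192 = 60.9% → Line West
Overall: Line West 69/196 = 35.2%, Line 3 122/219 = 55.7% → Line 3
Line West wins each shift group but Line 3 wins overall — the comparison reverses. Line West's units skew toward night shift, which has a lower base rate.

Yes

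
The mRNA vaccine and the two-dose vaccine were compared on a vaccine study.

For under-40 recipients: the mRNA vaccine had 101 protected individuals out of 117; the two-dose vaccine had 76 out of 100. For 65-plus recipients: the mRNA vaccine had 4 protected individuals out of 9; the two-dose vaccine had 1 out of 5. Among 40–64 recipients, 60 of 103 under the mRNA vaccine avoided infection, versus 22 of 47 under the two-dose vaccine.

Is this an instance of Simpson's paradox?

No

Under-40: the mRNA vaccine 101/117 = 86.3%, the two-dose vaccine 76/100 = 76.0% → the mRNA vaccine
65-plus: the mRNA vaccine 4/9 = 44.4%, the two-dose vaccine 1/5 = 20.0% → the mRNA vaccine
40–64: the mRNA vaccine 60/103 = 58.3%, the two-dose vaccine 22/47 = 46.8% → the mRNA vaccine
Overall: the mRNA vaccine 165/229 = 72.1%, the two-dose vaccine 99/152 = 65.1% → the mRNA vaccine
The mRNA vaccine wins overall and in every age group — no reversal.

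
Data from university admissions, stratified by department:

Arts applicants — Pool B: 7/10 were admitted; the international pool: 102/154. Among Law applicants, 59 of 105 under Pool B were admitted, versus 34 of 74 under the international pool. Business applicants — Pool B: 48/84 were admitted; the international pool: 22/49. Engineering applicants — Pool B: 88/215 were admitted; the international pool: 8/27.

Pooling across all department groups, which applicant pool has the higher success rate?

the international pool

Arts: Pool B 7/10 = 70.0%, the international pool 102/154 = 66.2% → Pool B
Law: Pool B 59/105 = 56.2%, the international pool 34/74 = 45.9% → Pool B
Business: Pool B 48/84 = 57.1%, the international pool 22/49 = 44.9% → Pool B
Engineering: Pool B 88/215 = 40.9%, the international pool 8/27 = 29.6% → Pool B
Overall: Pool B 202/414 = 48.8%, the international pool 166/304 = 54.6% → the international pool
(Pool B wins every department group but the international pool wins overall — Pool B's applicants skew toward the low-rate Engineering group.)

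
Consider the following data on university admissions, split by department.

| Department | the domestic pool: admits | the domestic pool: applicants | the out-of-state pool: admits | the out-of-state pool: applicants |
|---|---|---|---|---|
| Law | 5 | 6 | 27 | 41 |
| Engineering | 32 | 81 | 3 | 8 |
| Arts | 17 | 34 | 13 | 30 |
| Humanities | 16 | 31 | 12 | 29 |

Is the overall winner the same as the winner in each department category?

Law: the domestic pool 5/6 = 83.3%, the out-of-state pool 27/41 = 65.9% → the domestic pool
Engineering: the domestic pool 32/81 = 39.5%, the out-of-state pool 3/8 = 37.5% → the domestic pool
Arts: the domestic pool 17/34 = 50.0%, the out-of-state pool 13/30 = 43.3% → the domestic pool
Humanities: the domestic pool 16/31 = 51.6%, the out-of-state pool 12/29 = 41.4% → the domestic pool
Overall: the domestic pool 70/152 = 46.1%, the out-of-state pool 55/108 = 50.9% → the out-of-state pool
The domestic pool wins each department group but the out-of-state pool wins overall — the comparison reverses. The domestic pool's applicants skew toward Engineering, which has a lower base rate.

No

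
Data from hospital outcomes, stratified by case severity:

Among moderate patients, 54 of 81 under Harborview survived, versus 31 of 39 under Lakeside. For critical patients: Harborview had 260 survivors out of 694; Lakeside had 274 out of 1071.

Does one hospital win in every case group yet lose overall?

Moderate: Harborview 54/81 = 66.7%, Lakeside 31/39 = 79.5% → Lakeside
Critical: Harborview 260/694 = 37.5%, Lakeside 274/1071 = 25.6% → Harborview
Overall: Harborview 314/775 = 40.5%, Lakeside 305/1110 = 27.5% → Harborview
Neither sweeps: Harborview wins 1 of 2 groups, Lakeside wins 1. Harborview wins overall but not every group — no Simpson reversal.

No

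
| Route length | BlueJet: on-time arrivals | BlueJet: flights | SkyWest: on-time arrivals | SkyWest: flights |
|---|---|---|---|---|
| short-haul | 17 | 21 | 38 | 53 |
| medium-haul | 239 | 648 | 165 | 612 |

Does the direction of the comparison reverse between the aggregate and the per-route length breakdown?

Short-haul: BlueJet 17/21 = 81.0%, SkyWest 38/53 = 71.7% → BlueJet
Medium-haul: BlueJet 239/648 = 36.9%, SkyWest 165/612 = 27.0% → BlueJet
Overall: BlueJet 256/669 = 38.3%, SkyWest 203/665 = 30.5% → BlueJet
BlueJet wins overall and in every route group — no reversal.

No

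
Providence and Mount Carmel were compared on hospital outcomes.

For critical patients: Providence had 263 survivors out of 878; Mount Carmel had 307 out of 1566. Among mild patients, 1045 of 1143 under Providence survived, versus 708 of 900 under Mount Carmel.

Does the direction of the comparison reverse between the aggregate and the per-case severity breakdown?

Critical: Providence 263/878 = 30.0%, Mount Carmel 307/1566 = 19.6% → Providence
Mild: Providence 1045/1143 = 91.4%, Mount Carmel 708/900 = 78.7% → Providence
Overall: Providence 1308/2021 = 64.7%, Mount Carmel 1015/2466 = 41.2% → Providence
Providence wins overall and in every case group — no reversal.

No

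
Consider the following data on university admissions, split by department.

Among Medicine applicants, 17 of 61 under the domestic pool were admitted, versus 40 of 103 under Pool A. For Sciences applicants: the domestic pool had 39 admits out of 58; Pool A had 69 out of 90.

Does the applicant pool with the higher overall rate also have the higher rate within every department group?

Yes

Medicine: the domestic pool 17/61 = 27.9%, Pool A 40/103 = 38.8% → Pool A
Sciences: the domestic pool 39/58 = 67.2%, Pool A 69/90 = 76.7% → Pool A
Overall: the domestic pool 56/119 = 47.1%, Pool A 109/193 = 56.5% → Pool A
Pool A wins overall and in every department group — no reversal.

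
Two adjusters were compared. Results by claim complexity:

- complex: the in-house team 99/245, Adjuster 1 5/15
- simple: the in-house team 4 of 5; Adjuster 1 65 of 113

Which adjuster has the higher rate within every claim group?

the in-house team

Complex: the in-house team 99/245 = 40.4%, Adjuster 1 5/15 = 33.3% → the in-house team
Simple: the in-house team 4/5 = 80.0%, Adjuster 1 65/113 = 57.5% → the in-house team
The in-house team has the higher rate in both groups.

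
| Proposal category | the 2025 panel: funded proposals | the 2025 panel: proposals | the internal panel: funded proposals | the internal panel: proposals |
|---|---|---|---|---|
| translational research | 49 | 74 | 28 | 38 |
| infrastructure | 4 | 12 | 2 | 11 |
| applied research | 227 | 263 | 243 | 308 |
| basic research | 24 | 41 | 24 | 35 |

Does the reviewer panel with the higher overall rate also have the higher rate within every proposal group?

Translational research: the 2025 panel 49/74 = 66.2%, the internal panel 28/38 = 73.7% → the internal panel
Infrastructure: the 2025 panel 4/12 = 33.3%, the internal panel 2/11 = 18.2% → the 2025 panel
Applied research: the 2025 panel 227/263 = 86.3%, the internal panel 243/308 = 78.9% → the 2025 panel
Basic research: the 2025 panel 24/41 = 58.5%, the internal panel 24/35 = 68.6% → the internal panel
Overall: the 2025 panel 304/390 = 77.9%, the internal panel 297/392 = 75.8% → the 2025 panel
Neither sweeps: the 2025 panel wins 2 of 4 groups, the internal panel wins 2. The 2025 panel wins overall but not every group — no Simpson reversal.

No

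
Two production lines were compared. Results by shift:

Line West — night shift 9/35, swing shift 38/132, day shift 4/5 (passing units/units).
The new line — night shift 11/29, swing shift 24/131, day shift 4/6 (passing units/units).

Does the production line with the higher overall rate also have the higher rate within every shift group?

No

Night shift: Line West 9/35 = 25.7%, the new line 11/29 = 37.9% → the new line
Swing shift: Line West 38/132 = 28.8%, the new line 24/131 = 18.3% → Line West
Day shift: Line West 4/5 = 80.0%, the new line 4/6 = 66.7% → Line West
Overall: Line West 51/172 = 29.7%, the new line 39/166 = 23.5% → Line West
Neither sweeps: Line West wins 2 of 3 groups, the new line wins 1. Line West wins overall but not every group — no Simpson reversal.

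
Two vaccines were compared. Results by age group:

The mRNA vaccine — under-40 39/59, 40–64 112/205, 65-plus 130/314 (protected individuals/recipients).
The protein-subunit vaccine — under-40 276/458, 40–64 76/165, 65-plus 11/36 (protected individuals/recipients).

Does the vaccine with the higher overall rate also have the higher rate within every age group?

Under-40: the mRNA vaccine 39/59 = 66.1%, the protein-subunit vaccine 276/458 = 60.3% → the mRNA vaccine
40–64: the mRNA vaccine 112/205 = 54.6%, the protein-subunit vaccine 76/165 = 46.1% → the mRNA vaccine
65-plus: the mRNA vaccine 130/314 = 41.4%, the protein-subunit vaccine 11/36 = 30.6% → the mRNA vaccine
Overall: the mRNA vaccine 281/578 = 48.6%, the protein-subunit vaccine 363/659 = 55.1% → the protein-subunit vaccine
The mRNA vaccine wins each age group but the protein-subunit vaccine wins overall — the comparison reverses. The mRNA vaccine's recipients skew toward 65-plus, which has a lower base rate.

No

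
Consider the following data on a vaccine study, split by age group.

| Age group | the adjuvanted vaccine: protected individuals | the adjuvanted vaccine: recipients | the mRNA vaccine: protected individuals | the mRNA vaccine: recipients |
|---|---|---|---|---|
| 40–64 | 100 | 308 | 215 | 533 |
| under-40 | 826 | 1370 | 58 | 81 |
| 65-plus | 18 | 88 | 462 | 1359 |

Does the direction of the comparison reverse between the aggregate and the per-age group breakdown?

Yes

40–64: the adjuvanted vaccine 100/308 = 32.5%, the mRNA vaccine 215/533 = 40.3% → the mRNA vaccine
Under-40: the adjuvanted vaccine 826/1370 = 60.3%, the mRNA vaccine 58/81 = 71.6% → the mRNA vaccine
65-plus: the adjuvanted vaccine 18/88 = 20.5%, the mRNA vaccine 462/1359 = 34.0% → the mRNA vaccine
Overall: the adjuvanted vaccine 944/1766 = 53.5%, the mRNA vaccine 735/1973 = 37.3% → the adjuvanted vaccine
The mRNA vaccine wins each age group but the adjuvanted vaccine wins overall — the comparison reverses. The mRNA vaccine's recipients skew toward 65-plus, which has a lower base rate.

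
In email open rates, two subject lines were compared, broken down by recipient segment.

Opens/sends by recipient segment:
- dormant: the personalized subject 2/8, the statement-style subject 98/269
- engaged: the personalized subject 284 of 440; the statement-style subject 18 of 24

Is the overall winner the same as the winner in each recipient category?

Dormant: the personalized subject 2/8 = 25.0%, the statement-style subject 98/269 = 36.4% → the statement-style subject
Engaged: the personalized subject 284/440 = 64.5%, the statement-style subject 18/24 = 75.0% → the statement-style subject
Overall: the personalized subject 286/448 = 63.8%, the statement-style subject 116/293 = 39.6% → the personalized subject
The statement-style subject wins each recipient group but the personalized subject wins overall — the comparison reverses. The statement-style subject's sends skew toward dormant, which has a lower base rate.

No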